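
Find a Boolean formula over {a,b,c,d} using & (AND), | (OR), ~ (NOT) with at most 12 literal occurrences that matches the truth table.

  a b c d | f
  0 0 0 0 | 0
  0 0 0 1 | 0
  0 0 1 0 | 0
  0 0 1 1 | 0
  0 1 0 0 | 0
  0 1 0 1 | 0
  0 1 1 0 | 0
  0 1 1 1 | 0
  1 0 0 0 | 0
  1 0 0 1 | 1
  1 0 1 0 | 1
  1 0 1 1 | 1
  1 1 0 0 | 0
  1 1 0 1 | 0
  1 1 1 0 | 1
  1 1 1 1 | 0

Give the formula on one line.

(((~b | c) & (a & (c | (a & d)))) & ((a & ~b) | ~d))

  ~b = 1111000011110000
  (~b | c) = 1111001111110011
  (a & d) = 0000000001010101
  (c | (a & d)) = 0011001101110111
  (a & (c | (a & d))) = 0000000001110111
  ((~b | c) & (a & (c | (a & d)))) = 0000000001110011
  (a & ~b) = 0000000011110000
  ~d = 1010101010101010
  ((a & ~b) | ~d) = 1010101011111010
  (((~b | c) & (a & (c | (a & d)))) & ((a & ~b) | ~d)) = 0000000001110010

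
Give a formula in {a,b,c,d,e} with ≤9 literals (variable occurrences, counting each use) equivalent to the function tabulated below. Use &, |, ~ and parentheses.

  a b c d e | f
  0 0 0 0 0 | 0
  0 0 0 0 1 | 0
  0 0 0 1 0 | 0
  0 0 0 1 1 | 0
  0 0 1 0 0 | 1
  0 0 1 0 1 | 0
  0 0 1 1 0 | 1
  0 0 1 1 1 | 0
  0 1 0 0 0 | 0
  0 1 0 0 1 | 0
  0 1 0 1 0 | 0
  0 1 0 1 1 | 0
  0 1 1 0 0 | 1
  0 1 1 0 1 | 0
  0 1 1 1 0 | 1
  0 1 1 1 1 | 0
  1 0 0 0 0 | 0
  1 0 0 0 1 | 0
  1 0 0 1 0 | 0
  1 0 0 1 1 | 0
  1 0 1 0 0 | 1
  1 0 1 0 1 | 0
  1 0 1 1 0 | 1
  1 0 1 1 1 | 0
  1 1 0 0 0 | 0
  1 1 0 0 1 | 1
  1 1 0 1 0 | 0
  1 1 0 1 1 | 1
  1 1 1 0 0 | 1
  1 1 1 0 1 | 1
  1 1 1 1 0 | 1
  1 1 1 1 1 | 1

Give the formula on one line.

  (b & a) = 00000000000000000000000011111111
  (a | c) = 00001111000011111111111111111111
  ((a | c) & e) = 00000101000001010101010101010101
  ((b & a) & ((a | c) & e)) = 00000000000000000000000001010101
  ~e = 10101010101010101010101010101010
  (~e & c) = 00001010000010100000101000001010
  (((b & a) & ((a | c) & e)) | (~e & c)) = 00001010000010100000101001011111

(((b & a) & ((a | c) & e)) | (~e & c))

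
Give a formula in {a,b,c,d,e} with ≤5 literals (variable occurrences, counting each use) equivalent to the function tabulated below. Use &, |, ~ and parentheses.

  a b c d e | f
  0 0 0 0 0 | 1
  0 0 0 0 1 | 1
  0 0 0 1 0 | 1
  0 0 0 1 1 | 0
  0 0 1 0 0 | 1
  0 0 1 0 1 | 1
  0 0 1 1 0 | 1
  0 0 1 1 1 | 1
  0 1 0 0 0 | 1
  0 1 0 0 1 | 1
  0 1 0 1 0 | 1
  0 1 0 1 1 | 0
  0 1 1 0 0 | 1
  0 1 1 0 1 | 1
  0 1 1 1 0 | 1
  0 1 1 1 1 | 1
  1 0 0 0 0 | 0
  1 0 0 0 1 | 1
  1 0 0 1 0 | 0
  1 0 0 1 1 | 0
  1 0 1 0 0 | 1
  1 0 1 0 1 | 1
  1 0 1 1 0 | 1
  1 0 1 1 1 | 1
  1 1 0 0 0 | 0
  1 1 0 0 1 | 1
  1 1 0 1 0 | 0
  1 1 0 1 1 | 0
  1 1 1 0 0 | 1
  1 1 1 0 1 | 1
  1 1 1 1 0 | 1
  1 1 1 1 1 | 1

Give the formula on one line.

  ~d = 11001100110011001100110011001100
  (~d & e) = 01000100010001000100010001000100
  ~e = 10101010101010101010101010101010
  ~a = 11111111111111110000000000000000
  (~e & ~a) = 10101010101010100000000000000000
  ((~d & e) | (~e & ~a)) = 11101110111011100100010001000100
  (c | ((~d & e) | (~e & ~a))) = 11101111111011110100111101001111

(c | ((~d & e) | (~e & ~a)))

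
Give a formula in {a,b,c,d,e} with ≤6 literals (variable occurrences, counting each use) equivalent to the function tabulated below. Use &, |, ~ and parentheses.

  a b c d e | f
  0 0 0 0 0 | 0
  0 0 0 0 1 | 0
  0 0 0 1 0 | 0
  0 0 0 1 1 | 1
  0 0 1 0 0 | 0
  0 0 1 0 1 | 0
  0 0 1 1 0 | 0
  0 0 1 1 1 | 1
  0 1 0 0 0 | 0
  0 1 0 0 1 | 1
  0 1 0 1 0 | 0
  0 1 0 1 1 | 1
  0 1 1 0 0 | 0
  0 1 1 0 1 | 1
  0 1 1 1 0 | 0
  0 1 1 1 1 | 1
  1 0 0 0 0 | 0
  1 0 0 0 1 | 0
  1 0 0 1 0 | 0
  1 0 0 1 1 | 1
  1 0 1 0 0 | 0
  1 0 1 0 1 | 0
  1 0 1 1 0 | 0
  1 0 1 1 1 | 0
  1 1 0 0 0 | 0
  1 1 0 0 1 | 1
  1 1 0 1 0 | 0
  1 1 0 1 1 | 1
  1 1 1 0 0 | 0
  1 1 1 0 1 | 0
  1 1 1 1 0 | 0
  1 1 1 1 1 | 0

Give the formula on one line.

  ~a = 11111111111111110000000000000000
  ~c = 11110000111100001111000011110000
  (~a | ~c) = 11111111111111111111000011110000
  (e & (~a | ~c)) = 01010101010101010101000001010000
  (d | b) = 00110011111111110011001111111111
  ((e & (~a | ~c)) & (d | b)) = 00010001010101010001000001010000

((e & (~a | ~c)) & (d | b))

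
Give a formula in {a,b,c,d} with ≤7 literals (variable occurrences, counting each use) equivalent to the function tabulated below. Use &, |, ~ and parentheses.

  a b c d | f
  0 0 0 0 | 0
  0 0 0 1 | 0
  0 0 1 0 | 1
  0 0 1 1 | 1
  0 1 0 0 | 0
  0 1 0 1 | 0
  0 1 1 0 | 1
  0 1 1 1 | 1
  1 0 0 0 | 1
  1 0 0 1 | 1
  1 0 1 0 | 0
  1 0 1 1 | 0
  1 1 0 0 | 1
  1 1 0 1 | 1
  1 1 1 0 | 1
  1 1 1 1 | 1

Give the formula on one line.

  ~a = 1111111100000000
  (b | ~a) = 1111111100001111
  (c & (b | ~a)) = 0011001100000011
  ~c = 1100110011001100
  (~c & a) = 0000000011001100
  ((c & (b | ~a)) | (~c & a)) = 0011001111001111

((c & (b | ~a)) | (~c & a))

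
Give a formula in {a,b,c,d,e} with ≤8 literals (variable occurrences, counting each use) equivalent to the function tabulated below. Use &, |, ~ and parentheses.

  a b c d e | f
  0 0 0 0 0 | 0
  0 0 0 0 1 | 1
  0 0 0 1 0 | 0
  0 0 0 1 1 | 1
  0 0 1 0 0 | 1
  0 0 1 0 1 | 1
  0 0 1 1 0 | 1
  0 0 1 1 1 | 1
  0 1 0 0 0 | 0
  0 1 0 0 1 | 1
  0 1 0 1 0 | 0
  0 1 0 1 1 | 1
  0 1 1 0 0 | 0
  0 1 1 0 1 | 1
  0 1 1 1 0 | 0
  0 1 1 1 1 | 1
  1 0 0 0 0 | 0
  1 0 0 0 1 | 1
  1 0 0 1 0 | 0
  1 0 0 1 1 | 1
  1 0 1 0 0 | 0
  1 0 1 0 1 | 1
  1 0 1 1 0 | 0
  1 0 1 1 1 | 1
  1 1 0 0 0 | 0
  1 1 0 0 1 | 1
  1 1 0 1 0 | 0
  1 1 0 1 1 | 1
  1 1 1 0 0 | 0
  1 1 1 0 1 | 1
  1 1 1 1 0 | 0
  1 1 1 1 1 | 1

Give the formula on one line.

  ~b = 11111111000000001111111100000000
  ~a = 11111111111111110000000000000000
  (~a & c) = 00001111000011110000000000000000
  (~b & (~a & c)) = 00001111000000000000000000000000
  ~e = 10101010101010101010101010101010
  ((~b & (~a & c)) & ~e) = 00001010000000000000000000000000
  (((~b & (~a & c)) & ~e) | e) = 01011111010101010101010101010101

(((~b & (~a & c)) & ~e) | e)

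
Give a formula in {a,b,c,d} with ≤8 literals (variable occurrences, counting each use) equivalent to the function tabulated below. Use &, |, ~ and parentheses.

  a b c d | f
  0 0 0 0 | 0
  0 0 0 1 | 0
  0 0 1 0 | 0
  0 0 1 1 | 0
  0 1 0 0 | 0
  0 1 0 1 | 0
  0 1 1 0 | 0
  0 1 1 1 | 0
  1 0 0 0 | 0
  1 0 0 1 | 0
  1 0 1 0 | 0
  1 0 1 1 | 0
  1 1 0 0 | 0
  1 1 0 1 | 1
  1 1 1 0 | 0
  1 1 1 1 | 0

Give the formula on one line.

((~c & a) & (((~a | ~b) | d) & (b & a)))

  ~c = 1100110011001100
  (~c & a) = 0000000011001100
  ~a = 1111111100000000
  ~b = 1111000011110000
  (~a | ~b) = 1111111111110000
  ((~a | ~b) | d) = 1111111111110101
  (b & a) = 0000000000001111
  (((~a | ~b) | d) & (b & a)) = 0000000000000101
  ((~c & a) & (((~a | ~b) | d) & (b & a))) = 0000000000000100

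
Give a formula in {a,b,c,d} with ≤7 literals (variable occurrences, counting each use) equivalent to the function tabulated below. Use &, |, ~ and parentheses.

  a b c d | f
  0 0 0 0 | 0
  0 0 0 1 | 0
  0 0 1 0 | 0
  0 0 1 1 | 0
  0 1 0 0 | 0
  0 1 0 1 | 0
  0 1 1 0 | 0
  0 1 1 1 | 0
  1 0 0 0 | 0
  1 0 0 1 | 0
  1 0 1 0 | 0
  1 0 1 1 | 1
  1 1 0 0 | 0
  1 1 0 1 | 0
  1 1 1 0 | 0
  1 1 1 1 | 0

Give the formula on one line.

((c & a) & (((~b | ~c) & d) & c))

  (c & a) = 0000000000110011
  ~b = 1111000011110000
  ~c = 1100110011001100
  (~b | ~c) = 1111110011111100
  ((~b | ~c) & d) = 0101010001010100
  (((~b | ~c) & d) & c) = 0001000000010000
  ((c & a) & (((~b | ~c) & d) & c)) = 0000000000010000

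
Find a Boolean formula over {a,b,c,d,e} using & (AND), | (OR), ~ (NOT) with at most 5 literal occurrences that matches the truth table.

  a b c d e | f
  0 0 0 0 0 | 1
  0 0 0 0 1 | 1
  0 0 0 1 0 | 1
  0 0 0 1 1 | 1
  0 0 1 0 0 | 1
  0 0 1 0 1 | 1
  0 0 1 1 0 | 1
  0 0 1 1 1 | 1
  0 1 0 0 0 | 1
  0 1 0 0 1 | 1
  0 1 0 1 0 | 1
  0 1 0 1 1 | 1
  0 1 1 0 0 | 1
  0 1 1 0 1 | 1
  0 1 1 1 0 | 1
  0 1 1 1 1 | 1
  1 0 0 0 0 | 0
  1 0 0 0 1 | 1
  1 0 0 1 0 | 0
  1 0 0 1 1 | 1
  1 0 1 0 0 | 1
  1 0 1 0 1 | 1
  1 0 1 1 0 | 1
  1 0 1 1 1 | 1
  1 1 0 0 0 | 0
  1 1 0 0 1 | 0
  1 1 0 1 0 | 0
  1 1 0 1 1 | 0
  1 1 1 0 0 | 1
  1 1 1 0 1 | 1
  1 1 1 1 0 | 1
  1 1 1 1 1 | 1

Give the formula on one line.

(((~b & (a & e)) | ~a) | c)

  ~b = 11111111000000001111111100000000
  (a & e) = 00000000000000000101010101010101
  (~b & (a & e)) = 00000000000000000101010100000000
  ~a = 11111111111111110000000000000000
  ((~b & (a & e)) | ~a) = 11111111111111110101010100000000
  (((~b & (a & e)) | ~a) | c) = 11111111111111110101111100001111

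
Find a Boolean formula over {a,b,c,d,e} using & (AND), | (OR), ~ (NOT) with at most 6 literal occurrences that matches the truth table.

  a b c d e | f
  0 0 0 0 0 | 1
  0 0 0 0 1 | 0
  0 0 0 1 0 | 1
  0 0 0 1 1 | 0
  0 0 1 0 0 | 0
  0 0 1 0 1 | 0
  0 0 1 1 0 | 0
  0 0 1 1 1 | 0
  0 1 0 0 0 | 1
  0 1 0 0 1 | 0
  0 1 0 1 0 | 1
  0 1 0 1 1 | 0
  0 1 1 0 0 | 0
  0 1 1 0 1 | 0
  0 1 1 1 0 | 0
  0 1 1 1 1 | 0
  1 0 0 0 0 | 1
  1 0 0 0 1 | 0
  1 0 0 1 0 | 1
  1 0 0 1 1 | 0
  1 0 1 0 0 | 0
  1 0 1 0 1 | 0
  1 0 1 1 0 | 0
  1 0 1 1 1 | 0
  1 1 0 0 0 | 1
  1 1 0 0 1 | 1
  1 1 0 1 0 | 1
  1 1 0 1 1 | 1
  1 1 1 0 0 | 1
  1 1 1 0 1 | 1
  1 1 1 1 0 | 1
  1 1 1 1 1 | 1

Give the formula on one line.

((a & b) | (~c & ~e))

  (a & b) = 00000000000000000000000011111111
  ~c = 11110000111100001111000011110000
  ~e = 10101010101010101010101010101010
  (~c & ~e) = 10100000101000001010000010100000
  ((a & b) | (~c & ~e)) = 10100000101000001010000011111111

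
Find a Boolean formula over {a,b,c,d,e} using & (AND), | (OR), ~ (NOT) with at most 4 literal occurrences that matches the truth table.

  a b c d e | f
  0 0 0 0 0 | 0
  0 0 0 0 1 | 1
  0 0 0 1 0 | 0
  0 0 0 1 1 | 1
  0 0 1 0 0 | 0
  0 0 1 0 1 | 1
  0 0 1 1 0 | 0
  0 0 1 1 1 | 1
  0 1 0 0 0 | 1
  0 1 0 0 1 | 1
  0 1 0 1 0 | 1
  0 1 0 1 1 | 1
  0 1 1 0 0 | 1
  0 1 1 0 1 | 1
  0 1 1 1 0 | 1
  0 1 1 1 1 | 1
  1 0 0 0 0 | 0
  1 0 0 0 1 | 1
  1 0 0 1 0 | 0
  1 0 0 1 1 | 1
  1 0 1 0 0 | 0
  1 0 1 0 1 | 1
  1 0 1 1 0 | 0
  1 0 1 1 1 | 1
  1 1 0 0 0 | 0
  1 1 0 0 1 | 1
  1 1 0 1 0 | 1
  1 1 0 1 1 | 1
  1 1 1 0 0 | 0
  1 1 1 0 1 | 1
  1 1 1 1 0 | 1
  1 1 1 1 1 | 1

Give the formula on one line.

(e | (b & (d | ~a)))

  ~a = 11111111111111110000000000000000
  (d | ~a) = 11111111111111110011001100110011
  (b & (d | ~a)) = 00000000111111110000000000110011
  (e | (b & (d | ~a))) = 01010101111111110101010101110111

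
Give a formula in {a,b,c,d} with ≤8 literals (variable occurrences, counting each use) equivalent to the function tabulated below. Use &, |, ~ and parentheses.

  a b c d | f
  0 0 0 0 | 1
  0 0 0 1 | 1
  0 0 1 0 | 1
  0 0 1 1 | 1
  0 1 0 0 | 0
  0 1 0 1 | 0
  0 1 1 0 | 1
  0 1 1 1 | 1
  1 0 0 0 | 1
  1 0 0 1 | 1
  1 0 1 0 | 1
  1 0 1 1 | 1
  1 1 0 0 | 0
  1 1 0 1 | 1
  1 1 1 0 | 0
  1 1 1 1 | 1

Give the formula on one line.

(((a | (~b | c)) & ~a) | ((d & a) | ~b))

  ~b = 1111000011110000
  (~b | c) = 1111001111110011
  (a | (~b | c)) = 1111001111111111
  ~a = 1111111100000000
  ((a | (~b | c)) & ~a) = 1111001100000000
  (d & a) = 0000000001010101
  ((d & a) | ~b) = 1111000011110101
  (((a | (~b | c)) & ~a) | ((d & a) | ~b)) = 1111001111110101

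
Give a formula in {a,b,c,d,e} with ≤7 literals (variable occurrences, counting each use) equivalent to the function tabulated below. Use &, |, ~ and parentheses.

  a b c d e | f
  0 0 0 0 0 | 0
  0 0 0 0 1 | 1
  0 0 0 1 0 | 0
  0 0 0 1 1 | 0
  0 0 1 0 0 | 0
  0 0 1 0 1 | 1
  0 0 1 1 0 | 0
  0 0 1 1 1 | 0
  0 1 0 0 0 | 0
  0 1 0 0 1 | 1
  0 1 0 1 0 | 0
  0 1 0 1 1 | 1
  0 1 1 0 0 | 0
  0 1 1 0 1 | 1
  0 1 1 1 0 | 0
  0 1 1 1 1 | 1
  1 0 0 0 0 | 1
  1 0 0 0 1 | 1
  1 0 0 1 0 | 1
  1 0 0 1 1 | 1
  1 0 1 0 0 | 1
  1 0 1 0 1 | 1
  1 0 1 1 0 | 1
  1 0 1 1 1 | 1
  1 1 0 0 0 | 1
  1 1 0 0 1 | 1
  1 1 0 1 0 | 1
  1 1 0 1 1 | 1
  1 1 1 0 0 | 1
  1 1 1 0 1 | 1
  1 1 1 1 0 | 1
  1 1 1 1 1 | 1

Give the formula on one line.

  ~d = 11001100110011001100110011001100
  (~d | b) = 11001100111111111100110011111111
  ((~d | b) & e) = 01000100010101010100010001010101
  (a | ((~d | b) & e)) = 01000100010101011111111111111111

(a | ((~d | b) & e))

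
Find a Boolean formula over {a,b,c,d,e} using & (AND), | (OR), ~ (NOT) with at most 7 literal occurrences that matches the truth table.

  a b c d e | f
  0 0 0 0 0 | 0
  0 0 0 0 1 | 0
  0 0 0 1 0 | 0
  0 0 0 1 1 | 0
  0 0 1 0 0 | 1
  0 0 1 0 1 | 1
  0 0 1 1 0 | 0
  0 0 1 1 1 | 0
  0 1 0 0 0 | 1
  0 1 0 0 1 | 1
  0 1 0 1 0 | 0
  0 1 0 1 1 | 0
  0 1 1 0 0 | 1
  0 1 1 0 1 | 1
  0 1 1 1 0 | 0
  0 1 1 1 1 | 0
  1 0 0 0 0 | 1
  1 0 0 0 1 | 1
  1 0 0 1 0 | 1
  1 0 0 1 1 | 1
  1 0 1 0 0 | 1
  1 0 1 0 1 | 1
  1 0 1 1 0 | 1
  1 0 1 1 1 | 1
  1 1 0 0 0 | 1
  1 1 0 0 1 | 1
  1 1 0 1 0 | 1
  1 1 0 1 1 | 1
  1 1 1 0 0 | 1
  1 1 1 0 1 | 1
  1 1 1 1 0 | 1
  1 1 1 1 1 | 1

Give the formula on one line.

(a | (((b & ~a) | c) & ~d))

  ~a = 11111111111111110000000000000000
  (b & ~a) = 00000000111111110000000000000000
  ((b & ~a) | c) = 00001111111111110000111100001111
  ~d = 11001100110011001100110011001100
  (((b & ~a) | c) & ~d) = 00001100110011000000110000001100
  (a | (((b & ~a) | c) & ~d)) = 00001100110011001111111111111111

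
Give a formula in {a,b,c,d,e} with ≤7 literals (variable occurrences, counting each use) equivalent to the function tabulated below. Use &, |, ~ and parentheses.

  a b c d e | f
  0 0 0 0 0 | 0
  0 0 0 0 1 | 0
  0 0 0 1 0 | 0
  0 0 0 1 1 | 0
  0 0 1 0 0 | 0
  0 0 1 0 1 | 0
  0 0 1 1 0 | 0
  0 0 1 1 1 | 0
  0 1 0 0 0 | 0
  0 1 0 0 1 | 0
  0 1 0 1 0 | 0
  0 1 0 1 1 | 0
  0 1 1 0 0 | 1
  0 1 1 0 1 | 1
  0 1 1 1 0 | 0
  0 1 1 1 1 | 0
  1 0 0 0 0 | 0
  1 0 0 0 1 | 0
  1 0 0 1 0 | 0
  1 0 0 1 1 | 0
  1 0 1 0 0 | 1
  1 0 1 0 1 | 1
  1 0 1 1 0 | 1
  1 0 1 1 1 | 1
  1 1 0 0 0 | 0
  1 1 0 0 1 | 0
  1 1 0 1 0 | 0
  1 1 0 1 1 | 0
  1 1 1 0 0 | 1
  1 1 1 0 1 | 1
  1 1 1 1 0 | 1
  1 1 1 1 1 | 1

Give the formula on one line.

  ~d = 11001100110011001100110011001100
  (b & ~d) = 00000000110011000000000011001100
  ~c = 11110000111100001111000011110000
  ~a = 11111111111111110000000000000000
  (~c | ~a) = 11111111111111111111000011110000
  ((b & ~d) & (~c | ~a)) = 00000000110011000000000011000000
  (c & ((b & ~d) & (~c | ~a))) = 00000000000011000000000000000000
  (a & c) = 00000000000000000000111100001111
  ((c & ((b & ~d) & (~c | ~a))) | (a & c)) = 00000000000011000000111100001111

((c & ((b & ~d) & (~c | ~a))) | (a & c))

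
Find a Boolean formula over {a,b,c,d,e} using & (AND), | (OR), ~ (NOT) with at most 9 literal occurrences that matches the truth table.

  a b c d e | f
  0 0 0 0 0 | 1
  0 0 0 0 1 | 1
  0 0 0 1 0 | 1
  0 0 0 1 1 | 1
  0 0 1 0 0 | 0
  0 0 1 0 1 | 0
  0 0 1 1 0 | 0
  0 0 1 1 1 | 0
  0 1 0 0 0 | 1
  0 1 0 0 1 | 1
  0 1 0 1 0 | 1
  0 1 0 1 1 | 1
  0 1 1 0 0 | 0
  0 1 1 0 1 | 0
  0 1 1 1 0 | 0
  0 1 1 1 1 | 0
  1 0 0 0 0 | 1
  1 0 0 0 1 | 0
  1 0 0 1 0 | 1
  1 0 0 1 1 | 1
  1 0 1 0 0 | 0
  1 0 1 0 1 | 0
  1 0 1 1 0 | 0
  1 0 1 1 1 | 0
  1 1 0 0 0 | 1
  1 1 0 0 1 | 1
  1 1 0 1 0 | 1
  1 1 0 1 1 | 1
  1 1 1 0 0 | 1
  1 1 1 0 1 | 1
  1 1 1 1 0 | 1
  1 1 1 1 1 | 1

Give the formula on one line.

  (b & a) = 00000000000000000000000011111111
  ~c = 11110000111100001111000011110000
  ~e = 10101010101010101010101010101010
  (b & e) = 00000000010101010000000001010101
  (~e | (b & e)) = 10101010111111111010101011111111
  ~a = 11111111111111110000000000000000
  (d | ~a) = 11111111111111110011001100110011
  ((~e | (b & e)) | (d | ~a)) = 11111111111111111011101111111111
  (~c & ((~e | (b & e)) | (d | ~a))) = 11110000111100001011000011110000
  ((b & a) | (~c & ((~e | (b & e)) | (d | ~a)))) = 11110000111100001011000011111111

((b & a) | (~c & ((~e | (b & e)) | (d | ~a))))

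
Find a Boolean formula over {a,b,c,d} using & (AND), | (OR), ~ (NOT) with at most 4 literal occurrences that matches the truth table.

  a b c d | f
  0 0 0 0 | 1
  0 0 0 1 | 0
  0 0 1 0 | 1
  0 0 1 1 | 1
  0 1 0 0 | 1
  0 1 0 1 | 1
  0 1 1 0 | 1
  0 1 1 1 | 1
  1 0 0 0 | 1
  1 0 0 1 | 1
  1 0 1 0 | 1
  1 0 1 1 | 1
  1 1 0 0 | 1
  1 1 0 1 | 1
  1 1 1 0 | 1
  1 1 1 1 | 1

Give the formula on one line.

((a | (b | ~d)) | c)

  ~d = 1010101010101010
  (b | ~d) = 1010111110101111
  (a | (b | ~d)) = 1010111111111111
  ((a | (b | ~d)) | c) = 1011111111111111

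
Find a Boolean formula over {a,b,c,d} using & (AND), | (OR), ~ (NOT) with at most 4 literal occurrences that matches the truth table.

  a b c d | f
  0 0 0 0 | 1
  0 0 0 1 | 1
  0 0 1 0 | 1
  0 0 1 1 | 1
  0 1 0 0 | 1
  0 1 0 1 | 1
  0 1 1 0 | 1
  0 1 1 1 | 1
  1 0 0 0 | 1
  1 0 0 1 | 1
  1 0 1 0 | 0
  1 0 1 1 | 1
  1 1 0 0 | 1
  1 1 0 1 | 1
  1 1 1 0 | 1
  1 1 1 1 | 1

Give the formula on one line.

(((d | b) | ~c) | ~a)

  (d | b) = 0101111101011111
  ~c = 1100110011001100
  ((d | b) | ~c) = 1101111111011111
  ~a = 1111111100000000
  (((d | b) | ~c) | ~a) = 1111111111011111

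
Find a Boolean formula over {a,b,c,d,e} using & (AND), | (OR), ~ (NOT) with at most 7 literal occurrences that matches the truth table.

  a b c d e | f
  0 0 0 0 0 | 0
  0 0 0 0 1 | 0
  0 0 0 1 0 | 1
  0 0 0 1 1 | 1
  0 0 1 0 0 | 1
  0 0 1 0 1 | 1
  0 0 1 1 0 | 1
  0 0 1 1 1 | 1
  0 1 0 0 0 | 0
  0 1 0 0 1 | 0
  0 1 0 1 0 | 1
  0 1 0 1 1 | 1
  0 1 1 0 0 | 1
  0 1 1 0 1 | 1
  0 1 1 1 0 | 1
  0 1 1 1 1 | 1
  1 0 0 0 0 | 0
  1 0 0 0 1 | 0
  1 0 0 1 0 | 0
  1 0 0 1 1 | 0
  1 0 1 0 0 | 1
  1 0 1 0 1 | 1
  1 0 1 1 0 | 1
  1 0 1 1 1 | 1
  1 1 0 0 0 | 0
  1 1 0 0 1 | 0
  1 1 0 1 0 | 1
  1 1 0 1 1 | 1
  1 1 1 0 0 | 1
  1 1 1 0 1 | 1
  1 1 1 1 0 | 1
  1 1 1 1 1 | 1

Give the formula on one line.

((c | (~a & d)) | (c | ((~d | b) & d)))

  ~a = 11111111111111110000000000000000
  (~a & d) = 00110011001100110000000000000000
  (c | (~a & d)) = 00111111001111110000111100001111
  ~d = 11001100110011001100110011001100
  (~d | b) = 11001100111111111100110011111111
  ((~d | b) & d) = 00000000001100110000000000110011
  (c | ((~d | b) & d)) = 00001111001111110000111100111111
  ((c | (~a & d)) | (c | ((~d | b) & d))) = 00111111001111110000111100111111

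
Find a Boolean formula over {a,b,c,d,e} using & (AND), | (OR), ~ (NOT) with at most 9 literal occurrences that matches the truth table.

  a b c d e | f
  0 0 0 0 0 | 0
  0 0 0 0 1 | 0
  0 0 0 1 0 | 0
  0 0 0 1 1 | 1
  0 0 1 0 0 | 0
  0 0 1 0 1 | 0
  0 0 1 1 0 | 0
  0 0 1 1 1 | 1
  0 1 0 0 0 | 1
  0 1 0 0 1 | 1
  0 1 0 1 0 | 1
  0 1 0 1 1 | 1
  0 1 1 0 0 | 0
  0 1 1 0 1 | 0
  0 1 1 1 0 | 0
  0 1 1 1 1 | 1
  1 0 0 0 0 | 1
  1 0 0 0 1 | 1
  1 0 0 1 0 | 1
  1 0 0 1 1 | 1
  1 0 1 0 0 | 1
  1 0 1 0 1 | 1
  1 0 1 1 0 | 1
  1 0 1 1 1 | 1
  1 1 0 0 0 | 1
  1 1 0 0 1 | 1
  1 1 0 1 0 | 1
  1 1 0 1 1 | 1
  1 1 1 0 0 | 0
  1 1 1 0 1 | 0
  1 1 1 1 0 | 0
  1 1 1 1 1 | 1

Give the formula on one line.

((~c & b) | ((d & e) | (~b & a)))

  ~c = 11110000111100001111000011110000
  (~c & b) = 00000000111100000000000011110000
  (d & e) = 00010001000100010001000100010001
  ~b = 11111111000000001111111100000000
  (~b & a) = 00000000000000001111111100000000
  ((d & e) | (~b & a)) = 00010001000100011111111100010001
  ((~c & b) | ((d & e) | (~b & a))) = 00010001111100011111111111110001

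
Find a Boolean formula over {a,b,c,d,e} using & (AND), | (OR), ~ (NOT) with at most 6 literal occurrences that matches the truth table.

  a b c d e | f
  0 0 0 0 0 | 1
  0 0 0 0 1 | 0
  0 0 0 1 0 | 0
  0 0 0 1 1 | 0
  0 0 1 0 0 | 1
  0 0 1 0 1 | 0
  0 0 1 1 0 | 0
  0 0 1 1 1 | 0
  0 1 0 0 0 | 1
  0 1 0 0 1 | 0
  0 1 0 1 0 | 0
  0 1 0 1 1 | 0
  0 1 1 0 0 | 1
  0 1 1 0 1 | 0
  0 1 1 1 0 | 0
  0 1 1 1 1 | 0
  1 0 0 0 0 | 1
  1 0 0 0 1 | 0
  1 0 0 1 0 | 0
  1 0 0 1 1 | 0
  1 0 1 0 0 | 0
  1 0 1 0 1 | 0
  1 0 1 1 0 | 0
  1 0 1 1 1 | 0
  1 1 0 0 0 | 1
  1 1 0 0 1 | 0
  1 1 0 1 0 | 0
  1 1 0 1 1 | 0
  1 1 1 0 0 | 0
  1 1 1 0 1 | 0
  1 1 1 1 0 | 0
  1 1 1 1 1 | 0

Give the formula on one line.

((~a | ~c) & (~d & ~e))

  ~a = 11111111111111110000000000000000
  ~c = 11110000111100001111000011110000
  (~a | ~c) = 11111111111111111111000011110000
  ~d = 11001100110011001100110011001100
  ~e = 10101010101010101010101010101010
  (~d & ~e) = 10001000100010001000100010001000
  ((~a | ~c) & (~d & ~e)) = 10001000100010001000000010000000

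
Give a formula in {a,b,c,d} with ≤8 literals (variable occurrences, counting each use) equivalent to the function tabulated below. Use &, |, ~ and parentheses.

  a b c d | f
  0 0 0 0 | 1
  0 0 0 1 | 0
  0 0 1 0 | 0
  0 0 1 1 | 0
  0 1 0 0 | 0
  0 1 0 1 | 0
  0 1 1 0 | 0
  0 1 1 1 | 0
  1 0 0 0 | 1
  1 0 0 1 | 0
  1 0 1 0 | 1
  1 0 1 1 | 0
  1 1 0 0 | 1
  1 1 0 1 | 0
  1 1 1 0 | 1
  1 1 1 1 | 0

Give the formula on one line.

(~d & ((~b & (~c | a)) | (d | a)))

  ~d = 1010101010101010
  ~b = 1111000011110000
  ~c = 1100110011001100
  (~c | a) = 1100110011111111
  (~b & (~c | a)) = 1100000011110000
  (d | a) = 0101010111111111
  ((~b & (~c | a)) | (d | a)) = 1101010111111111
  (~d & ((~b & (~c | a)) | (d | a))) = 1000000010101010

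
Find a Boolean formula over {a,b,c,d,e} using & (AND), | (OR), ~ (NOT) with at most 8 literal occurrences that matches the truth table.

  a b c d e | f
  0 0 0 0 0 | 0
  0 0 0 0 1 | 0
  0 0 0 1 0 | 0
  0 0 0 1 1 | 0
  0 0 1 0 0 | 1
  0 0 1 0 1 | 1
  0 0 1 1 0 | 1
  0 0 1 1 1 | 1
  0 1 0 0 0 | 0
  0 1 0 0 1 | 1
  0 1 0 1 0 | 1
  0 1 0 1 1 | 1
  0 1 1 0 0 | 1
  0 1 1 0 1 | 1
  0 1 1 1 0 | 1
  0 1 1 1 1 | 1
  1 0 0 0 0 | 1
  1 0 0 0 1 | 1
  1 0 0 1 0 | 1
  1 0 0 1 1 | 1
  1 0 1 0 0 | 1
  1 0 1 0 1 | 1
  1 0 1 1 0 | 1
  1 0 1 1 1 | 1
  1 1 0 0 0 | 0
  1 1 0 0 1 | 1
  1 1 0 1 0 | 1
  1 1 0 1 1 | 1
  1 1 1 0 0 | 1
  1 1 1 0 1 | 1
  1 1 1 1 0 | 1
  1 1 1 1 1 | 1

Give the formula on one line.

  ~b = 11111111000000001111111100000000
  (a & ~b) = 00000000000000001111111100000000
  ((a & ~b) | c) = 00001111000011111111111100001111
  (d | e) = 01110111011101110111011101110111
  ((d | e) & b) = 00000000011101110000000001110111
  (((a & ~b) | c) | ((d | e) & b)) = 00001111011111111111111101111111

(((a & ~b) | c) | ((d | e) & b))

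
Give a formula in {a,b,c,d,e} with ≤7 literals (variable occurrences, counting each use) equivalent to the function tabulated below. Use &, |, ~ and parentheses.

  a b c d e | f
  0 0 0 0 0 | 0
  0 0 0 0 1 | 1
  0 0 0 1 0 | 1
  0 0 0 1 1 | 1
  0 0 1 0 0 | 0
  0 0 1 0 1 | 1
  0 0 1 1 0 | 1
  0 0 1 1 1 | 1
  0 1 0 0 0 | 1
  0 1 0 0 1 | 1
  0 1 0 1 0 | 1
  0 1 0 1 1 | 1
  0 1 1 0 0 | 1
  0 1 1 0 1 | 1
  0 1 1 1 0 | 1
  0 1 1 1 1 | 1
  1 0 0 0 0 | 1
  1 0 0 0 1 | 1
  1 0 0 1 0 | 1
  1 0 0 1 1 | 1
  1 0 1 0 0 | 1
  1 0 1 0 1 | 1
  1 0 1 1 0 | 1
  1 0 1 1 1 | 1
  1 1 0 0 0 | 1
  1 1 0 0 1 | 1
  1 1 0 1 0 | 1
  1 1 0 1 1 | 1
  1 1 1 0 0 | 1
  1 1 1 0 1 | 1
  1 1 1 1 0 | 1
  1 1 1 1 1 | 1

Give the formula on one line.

  (a | e) = 01010101010101011111111111111111
  ((a | e) | b) = 01010101111111111111111111111111
  (d | ((a | e) | b)) = 01110111111111111111111111111111

(d | ((a | e) | b))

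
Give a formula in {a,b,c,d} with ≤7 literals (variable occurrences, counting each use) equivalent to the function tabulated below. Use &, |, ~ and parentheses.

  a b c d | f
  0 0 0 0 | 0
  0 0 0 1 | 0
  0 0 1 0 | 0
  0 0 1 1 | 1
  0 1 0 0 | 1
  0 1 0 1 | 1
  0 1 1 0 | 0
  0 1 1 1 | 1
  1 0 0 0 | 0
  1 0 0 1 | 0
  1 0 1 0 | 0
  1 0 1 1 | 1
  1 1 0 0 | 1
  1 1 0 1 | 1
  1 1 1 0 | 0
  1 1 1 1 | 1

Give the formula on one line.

((~c & b) | ((d | ~c) & c))

  ~c = 1100110011001100
  (~c & b) = 0000110000001100
  (d | ~c) = 1101110111011101
  ((d | ~c) & c) = 0001000100010001
  ((~c & b) | ((d | ~c) & c)) = 0001110100011101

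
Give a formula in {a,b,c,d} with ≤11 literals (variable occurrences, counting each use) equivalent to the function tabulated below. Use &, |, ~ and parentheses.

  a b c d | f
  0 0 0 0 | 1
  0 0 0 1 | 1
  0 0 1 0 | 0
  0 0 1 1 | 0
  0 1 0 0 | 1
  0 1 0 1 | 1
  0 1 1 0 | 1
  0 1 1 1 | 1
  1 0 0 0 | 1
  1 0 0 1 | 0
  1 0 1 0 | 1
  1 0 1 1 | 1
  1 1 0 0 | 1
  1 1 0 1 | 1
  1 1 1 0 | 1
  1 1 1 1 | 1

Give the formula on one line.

  ~c = 1100110011001100
  (a | b) = 0000111111111111
  (~c | (a | b)) = 1100111111111111
  ~d = 1010101010101010
  (c | ~d) = 1011101110111011
  ((~c | (a | b)) & (c | ~d)) = 1000101110111011
  ~a = 1111111100000000
  (~c & ~a) = 1100110000000000
  (b | (~c & ~a)) = 1100111100001111
  (d & (b | (~c & ~a))) = 0100010100000101
  (((~c | (a | b)) & (c | ~d)) | (d & (b | (~c & ~a)))) = 1100111110111111

(((~c | (a | b)) & (c | ~d)) | (d & (b | (~c & ~a))))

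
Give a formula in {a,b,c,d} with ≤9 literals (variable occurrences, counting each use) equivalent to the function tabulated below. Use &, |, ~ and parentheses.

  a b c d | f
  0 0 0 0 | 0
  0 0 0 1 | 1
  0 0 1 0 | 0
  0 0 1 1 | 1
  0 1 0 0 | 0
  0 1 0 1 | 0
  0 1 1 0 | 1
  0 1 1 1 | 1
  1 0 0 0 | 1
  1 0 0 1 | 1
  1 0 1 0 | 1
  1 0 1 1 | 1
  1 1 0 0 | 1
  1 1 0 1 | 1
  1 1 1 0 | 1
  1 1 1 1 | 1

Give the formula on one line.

((a | ((d & ~a) | (c & b))) & ((d & ~b) | (c | a)))

  ~a = 1111111100000000
  (d & ~a) = 0101010100000000
  (c & b) = 0000001100000011
  ((d & ~a) | (c & b)) = 0101011100000011
  (a | ((d & ~a) | (c & b))) = 0101011111111111
  ~b = 1111000011110000
  (d & ~b) = 0101000001010000
  (c | a) = 0011001111111111
  ((d & ~b) | (c | a)) = 0111001111111111
  ((a | ((d & ~a) | (c & b))) & ((d & ~b) | (c | a))) = 0101001111111111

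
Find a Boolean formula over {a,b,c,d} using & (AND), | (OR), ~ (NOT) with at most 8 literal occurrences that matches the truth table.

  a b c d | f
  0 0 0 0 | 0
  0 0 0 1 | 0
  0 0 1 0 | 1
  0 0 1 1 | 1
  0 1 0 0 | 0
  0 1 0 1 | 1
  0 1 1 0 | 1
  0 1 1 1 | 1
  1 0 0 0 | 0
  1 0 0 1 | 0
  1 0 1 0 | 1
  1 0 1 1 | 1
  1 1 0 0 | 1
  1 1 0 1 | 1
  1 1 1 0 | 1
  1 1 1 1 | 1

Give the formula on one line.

((b | c) & (a | (d | c)))

  (b | c) = 0011111100111111
  (d | c) = 0111011101110111
  (a | (d | c)) = 0111011111111111
  ((b | c) & (a | (d | c))) = 0011011100111111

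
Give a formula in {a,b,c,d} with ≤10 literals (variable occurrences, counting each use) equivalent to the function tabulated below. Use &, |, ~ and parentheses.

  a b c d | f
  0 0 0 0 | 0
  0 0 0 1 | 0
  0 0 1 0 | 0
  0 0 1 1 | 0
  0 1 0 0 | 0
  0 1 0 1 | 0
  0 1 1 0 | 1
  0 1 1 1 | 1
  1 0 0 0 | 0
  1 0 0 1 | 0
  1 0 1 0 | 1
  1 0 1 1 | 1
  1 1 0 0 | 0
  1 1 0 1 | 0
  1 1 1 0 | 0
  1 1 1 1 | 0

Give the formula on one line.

(((~a | ~b) & (a | b)) & (c | (a & b)))

  ~a = 1111111100000000
  ~b = 1111000011110000
  (~a | ~b) = 1111111111110000
  (a | b) = 0000111111111111
  ((~a | ~b) & (a | b)) = 0000111111110000
  (a & b) = 0000000000001111
  (c | (a & b)) = 0011001100111111
  (((~a | ~b) & (a | b)) & (c | (a & b))) = 0000001100110000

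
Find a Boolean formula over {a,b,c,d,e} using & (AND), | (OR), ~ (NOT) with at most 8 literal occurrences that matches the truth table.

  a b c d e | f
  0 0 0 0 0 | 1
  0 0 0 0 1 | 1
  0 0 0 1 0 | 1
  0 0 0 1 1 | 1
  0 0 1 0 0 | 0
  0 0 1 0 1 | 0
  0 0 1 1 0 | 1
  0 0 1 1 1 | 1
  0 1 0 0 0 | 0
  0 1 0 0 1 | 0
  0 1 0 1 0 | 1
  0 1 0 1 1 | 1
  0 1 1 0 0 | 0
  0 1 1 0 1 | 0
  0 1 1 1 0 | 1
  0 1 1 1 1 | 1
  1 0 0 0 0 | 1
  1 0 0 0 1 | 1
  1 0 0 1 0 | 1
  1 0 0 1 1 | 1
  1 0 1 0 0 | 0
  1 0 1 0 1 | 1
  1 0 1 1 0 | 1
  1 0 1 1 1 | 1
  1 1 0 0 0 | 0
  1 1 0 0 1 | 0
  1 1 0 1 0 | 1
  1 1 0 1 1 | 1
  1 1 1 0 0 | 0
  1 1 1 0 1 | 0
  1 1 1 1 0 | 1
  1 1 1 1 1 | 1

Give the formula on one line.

(((~c | d) | (e & a)) & (~b | d))

  ~c = 11110000111100001111000011110000
  (~c | d) = 11110011111100111111001111110011
  (e & a) = 00000000000000000101010101010101
  ((~c | d) | (e & a)) = 11110011111100111111011111110111
  ~b = 11111111000000001111111100000000
  (~b | d) = 11111111001100111111111100110011
  (((~c | d) | (e & a)) & (~b | d)) = 11110011001100111111011100110011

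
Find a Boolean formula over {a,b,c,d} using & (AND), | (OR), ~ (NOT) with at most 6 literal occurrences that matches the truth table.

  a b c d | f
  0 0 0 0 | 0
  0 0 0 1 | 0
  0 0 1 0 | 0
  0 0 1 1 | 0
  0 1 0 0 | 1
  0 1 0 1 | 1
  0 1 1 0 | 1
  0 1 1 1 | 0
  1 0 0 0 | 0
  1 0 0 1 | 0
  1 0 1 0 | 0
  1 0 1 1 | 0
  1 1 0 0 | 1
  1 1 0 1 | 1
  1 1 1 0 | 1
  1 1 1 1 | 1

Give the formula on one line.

  ~d = 1010101010101010
  (~d & b) = 0000101000001010
  ~c = 1100110011001100
  (a | ~c) = 1100110011111111
  ((~d & b) | (a | ~c)) = 1100111011111111
  (((~d & b) | (a | ~c)) & b) = 0000111000001111

(((~d & b) | (a | ~c)) & b)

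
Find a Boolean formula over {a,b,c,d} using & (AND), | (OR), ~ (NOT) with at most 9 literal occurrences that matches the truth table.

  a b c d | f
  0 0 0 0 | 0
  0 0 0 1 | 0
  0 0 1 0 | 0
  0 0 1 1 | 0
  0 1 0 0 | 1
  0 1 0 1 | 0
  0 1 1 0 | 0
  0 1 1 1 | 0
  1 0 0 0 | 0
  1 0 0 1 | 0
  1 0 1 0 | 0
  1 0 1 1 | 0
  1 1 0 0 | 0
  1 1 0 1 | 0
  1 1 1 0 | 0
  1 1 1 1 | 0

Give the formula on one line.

((~a & (~c & b)) & (((~d | b) & a) | ~d))

  ~a = 1111111100000000
  ~c = 1100110011001100
  (~c & b) = 0000110000001100
  (~a & (~c & b)) = 0000110000000000
  ~d = 1010101010101010
  (~d | b) = 1010111110101111
  ((~d | b) & a) = 0000000010101111
  (((~d | b) & a) | ~d) = 1010101010101111
  ((~a & (~c & b)) & (((~d | b) & a) | ~d)) = 0000100000000000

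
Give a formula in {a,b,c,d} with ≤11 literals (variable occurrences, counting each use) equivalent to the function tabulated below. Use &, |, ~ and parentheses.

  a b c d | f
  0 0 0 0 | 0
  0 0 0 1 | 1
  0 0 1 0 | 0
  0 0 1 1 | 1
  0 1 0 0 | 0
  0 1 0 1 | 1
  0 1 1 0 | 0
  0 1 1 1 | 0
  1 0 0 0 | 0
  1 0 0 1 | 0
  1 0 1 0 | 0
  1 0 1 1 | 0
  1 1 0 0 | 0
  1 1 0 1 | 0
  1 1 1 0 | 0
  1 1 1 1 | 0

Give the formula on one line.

((~c & (~a & (d & (b | c)))) | ((d & ~b) & ~a))

  ~c = 1100110011001100
  ~a = 1111111100000000
  (b | c) = 0011111100111111
  (d & (b | c)) = 0001010100010101
  (~a & (d & (b | c))) = 0001010100000000
  (~c & (~a & (d & (b | c)))) = 0000010000000000
  ~b = 1111000011110000
  (d & ~b) = 0101000001010000
  ((d & ~b) & ~a) = 0101000000000000
  ((~c & (~a & (d & (b | c)))) | ((d & ~b) & ~a)) = 0101010000000000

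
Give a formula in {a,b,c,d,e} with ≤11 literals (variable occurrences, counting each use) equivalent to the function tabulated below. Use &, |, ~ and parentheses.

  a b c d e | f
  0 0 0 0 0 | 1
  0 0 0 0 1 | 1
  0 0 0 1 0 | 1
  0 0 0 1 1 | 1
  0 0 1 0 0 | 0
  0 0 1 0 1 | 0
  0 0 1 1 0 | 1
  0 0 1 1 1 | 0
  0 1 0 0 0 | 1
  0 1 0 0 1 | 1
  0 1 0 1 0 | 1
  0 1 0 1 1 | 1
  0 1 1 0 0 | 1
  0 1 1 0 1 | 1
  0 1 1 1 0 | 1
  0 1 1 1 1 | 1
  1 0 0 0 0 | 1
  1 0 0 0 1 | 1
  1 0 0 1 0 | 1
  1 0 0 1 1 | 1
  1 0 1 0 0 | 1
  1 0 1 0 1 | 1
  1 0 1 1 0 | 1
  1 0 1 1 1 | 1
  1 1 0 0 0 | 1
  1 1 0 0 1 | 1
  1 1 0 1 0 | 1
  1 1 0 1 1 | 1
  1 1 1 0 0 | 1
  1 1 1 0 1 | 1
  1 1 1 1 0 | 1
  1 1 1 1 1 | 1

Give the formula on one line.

(((a | b) | (~a & ~c)) | (~e & ((~e & d) | (b & a))))

  (a | b) = 00000000111111111111111111111111
  ~a = 11111111111111110000000000000000
  ~c = 11110000111100001111000011110000
  (~a & ~c) = 11110000111100000000000000000000
  ((a | b) | (~a & ~c)) = 11110000111111111111111111111111
  ~e = 10101010101010101010101010101010
  (~e & d) = 00100010001000100010001000100010
  (b & a) = 00000000000000000000000011111111
  ((~e & d) | (b & a)) = 00100010001000100010001011111111
  (~e & ((~e & d) | (b & a))) = 00100010001000100010001010101010
  (((a | b) | (~a & ~c)) | (~e & ((~e & d) | (b & a)))) = 11110010111111111111111111111111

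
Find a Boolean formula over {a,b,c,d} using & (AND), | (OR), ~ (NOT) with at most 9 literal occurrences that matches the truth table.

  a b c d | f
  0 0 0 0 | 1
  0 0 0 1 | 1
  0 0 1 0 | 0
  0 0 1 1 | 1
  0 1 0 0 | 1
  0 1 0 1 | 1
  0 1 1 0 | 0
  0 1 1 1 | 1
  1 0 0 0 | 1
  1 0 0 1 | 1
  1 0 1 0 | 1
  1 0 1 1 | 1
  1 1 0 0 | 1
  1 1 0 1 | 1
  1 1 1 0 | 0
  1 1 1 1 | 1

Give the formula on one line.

  ~b = 1111000011110000
  (~b | a) = 1111000011111111
  ((~b | a) & d) = 0101000001010101
  (~b & c) = 0011000000110000
  (a & (~b & c)) = 0000000000110000
  (((~b | a) & d) | (a & (~b & c))) = 0101000001110101
  ((((~b | a) & d) | (a & (~b & c))) | d) = 0101010101110101
  ~c = 1100110011001100
  (~c | d) = 1101110111011101
  (((((~b | a) & d) | (a & (~b & c))) | d) | (~c | d)) = 1101110111111101

(((((~b | a) & d) | (a & (~b & c))) | d) | (~c | d))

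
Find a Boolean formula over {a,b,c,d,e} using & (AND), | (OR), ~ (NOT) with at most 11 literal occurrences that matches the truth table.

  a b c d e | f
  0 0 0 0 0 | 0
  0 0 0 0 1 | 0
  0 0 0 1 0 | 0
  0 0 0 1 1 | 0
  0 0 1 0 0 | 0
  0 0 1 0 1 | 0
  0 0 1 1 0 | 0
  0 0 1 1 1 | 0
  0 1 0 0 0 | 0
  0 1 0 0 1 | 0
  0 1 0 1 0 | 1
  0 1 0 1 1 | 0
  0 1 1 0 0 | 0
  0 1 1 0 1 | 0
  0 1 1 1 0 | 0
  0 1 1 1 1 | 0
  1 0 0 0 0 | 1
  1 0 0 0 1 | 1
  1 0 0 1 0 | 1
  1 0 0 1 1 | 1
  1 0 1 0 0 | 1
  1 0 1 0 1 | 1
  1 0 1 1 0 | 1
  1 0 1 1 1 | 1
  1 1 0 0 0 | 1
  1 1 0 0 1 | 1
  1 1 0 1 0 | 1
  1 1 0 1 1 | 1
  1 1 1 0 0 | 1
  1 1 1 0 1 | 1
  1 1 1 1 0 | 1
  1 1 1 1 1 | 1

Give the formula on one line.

((a | ((~c & (d | e)) & (~e & ~c))) & (a | b))

  ~c = 11110000111100001111000011110000
  (d | e) = 01110111011101110111011101110111
  (~c & (d | e)) = 01110000011100000111000001110000
  ~e = 10101010101010101010101010101010
  (~e & ~c) = 10100000101000001010000010100000
  ((~c & (d | e)) & (~e & ~c)) = 00100000001000000010000000100000
  (a | ((~c & (d | e)) & (~e & ~c))) = 00100000001000001111111111111111
  (a | b) = 00000000111111111111111111111111
  ((a | ((~c & (d | e)) & (~e & ~c))) & (a | b)) = 00000000001000001111111111111111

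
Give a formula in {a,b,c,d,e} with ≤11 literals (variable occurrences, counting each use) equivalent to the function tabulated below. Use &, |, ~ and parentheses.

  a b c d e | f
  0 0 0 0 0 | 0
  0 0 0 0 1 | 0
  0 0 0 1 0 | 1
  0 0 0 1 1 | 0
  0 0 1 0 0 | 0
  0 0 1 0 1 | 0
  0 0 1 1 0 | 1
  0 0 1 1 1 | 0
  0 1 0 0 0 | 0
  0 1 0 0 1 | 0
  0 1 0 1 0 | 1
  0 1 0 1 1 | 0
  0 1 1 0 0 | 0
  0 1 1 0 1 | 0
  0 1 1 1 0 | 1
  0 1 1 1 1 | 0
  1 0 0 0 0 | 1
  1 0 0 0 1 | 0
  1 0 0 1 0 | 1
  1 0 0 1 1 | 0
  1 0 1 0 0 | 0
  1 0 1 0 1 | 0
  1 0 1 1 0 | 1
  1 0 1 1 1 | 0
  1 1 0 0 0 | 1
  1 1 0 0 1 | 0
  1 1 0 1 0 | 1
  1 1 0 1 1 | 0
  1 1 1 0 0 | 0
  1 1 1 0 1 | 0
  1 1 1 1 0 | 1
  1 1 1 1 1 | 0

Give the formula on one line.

  (d | e) = 01110111011101110111011101110111
  ~a = 11111111111111110000000000000000
  ((d | e) | ~a) = 11111111111111110111011101110111
  ~c = 11110000111100001111000011110000
  (~c & a) = 00000000000000001111000011110000
  (((d | e) | ~a) | (~c & a)) = 11111111111111111111011111110111
  ~e = 10101010101010101010101010101010
  (a | d) = 00110011001100111111111111111111
  (~e & (a | d)) = 00100010001000101010101010101010
  ((((d | e) | ~a) | (~c & a)) & (~e & (a | d))) = 00100010001000101010001010100010

((((d | e) | ~a) | (~c & a)) & (~e & (a | d)))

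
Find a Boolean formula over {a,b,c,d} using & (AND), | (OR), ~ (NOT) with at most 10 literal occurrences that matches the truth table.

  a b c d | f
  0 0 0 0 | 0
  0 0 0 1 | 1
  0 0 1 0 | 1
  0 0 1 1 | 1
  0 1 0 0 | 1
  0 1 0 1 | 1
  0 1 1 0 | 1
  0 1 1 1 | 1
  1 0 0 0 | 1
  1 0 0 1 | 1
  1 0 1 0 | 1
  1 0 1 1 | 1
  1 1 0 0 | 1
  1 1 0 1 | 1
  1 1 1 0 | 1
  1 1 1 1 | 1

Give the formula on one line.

  (d | c) = 0111011101110111
  ((d | c) | a) = 0111011111111111
  ~d = 1010101010101010
  (a & ~d) = 0000000010101010
  (b | (a & ~d)) = 0000111110101111
  ((b | (a & ~d)) | d) = 0101111111111111
  (((d | c) | a) | ((b | (a & ~d)) | d)) = 0111111111111111

(((d | c) | a) | ((b | (a & ~d)) | d))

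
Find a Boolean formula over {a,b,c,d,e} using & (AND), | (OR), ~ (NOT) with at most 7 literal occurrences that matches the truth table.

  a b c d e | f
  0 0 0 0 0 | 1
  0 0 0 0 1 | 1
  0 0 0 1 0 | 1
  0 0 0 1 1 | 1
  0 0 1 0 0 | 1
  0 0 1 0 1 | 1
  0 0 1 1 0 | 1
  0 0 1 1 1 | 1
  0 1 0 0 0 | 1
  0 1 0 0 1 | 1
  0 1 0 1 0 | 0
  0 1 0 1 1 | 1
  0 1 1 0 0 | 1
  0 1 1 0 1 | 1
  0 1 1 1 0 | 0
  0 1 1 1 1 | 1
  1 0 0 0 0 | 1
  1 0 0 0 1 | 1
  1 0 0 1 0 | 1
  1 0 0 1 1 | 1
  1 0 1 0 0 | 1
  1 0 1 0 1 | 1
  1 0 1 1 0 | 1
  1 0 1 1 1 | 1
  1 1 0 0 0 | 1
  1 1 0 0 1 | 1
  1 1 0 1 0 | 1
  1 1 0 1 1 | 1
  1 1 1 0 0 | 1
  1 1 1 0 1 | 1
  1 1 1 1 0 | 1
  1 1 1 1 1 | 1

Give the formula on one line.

  ~d = 11001100110011001100110011001100
  (~d | e) = 11011101110111011101110111011101
  ~b = 11111111000000001111111100000000
  ((~d | e) | ~b) = 11111111110111011111111111011101
  (((~d | e) | ~b) | a) = 11111111110111011111111111111111

(((~d | e) | ~b) | a)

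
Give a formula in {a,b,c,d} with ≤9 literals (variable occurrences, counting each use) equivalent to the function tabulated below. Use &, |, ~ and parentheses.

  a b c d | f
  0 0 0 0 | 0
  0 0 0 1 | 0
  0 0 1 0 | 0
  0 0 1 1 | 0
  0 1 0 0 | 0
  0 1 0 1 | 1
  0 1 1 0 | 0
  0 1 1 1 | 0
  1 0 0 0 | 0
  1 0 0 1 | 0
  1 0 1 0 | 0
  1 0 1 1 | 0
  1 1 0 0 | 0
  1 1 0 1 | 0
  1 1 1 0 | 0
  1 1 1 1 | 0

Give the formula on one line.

  (a & d) = 0000000001010101
  (b | (a & d)) = 0000111101011111
  (c & b) = 0000001100000011
  (d | (c & b)) = 0101011101010111
  ~a = 1111111100000000
  ((d | (c & b)) & ~a) = 0101011100000000
  ~c = 1100110011001100
  (((d | (c & b)) & ~a) & ~c) = 0100010000000000
  ((b | (a & d)) & (((d | (c & b)) & ~a) & ~c)) = 0000010000000000

((b | (a & d)) & (((d | (c & b)) & ~a) & ~c))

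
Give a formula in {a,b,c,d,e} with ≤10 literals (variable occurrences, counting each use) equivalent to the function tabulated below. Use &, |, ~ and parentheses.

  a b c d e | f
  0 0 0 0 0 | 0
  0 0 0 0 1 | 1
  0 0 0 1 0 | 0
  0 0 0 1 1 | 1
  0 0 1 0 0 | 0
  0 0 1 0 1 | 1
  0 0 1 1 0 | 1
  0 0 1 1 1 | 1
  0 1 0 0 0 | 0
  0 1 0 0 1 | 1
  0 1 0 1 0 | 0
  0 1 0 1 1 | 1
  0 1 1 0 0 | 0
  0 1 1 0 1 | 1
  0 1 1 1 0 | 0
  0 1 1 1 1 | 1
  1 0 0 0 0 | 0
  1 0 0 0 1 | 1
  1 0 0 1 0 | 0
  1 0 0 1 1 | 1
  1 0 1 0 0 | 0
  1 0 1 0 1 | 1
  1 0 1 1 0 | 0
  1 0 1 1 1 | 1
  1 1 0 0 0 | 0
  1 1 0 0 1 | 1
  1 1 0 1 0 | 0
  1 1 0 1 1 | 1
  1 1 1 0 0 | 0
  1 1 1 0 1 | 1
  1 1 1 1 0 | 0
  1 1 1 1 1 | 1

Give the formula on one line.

((((c | b) & (d | ~c)) & (~a & ~b)) | e)

  (c | b) = 00001111111111110000111111111111
  ~c = 11110000111100001111000011110000
  (d | ~c) = 11110011111100111111001111110011
  ((c | b) & (d | ~c)) = 00000011111100110000001111110011
  ~a = 11111111111111110000000000000000
  ~b = 11111111000000001111111100000000
  (~a & ~b) = 11111111000000000000000000000000
  (((c | b) & (d | ~c)) & (~a & ~b)) = 00000011000000000000000000000000
  ((((c | b) & (d | ~c)) & (~a & ~b)) | e) = 01010111010101010101010101010101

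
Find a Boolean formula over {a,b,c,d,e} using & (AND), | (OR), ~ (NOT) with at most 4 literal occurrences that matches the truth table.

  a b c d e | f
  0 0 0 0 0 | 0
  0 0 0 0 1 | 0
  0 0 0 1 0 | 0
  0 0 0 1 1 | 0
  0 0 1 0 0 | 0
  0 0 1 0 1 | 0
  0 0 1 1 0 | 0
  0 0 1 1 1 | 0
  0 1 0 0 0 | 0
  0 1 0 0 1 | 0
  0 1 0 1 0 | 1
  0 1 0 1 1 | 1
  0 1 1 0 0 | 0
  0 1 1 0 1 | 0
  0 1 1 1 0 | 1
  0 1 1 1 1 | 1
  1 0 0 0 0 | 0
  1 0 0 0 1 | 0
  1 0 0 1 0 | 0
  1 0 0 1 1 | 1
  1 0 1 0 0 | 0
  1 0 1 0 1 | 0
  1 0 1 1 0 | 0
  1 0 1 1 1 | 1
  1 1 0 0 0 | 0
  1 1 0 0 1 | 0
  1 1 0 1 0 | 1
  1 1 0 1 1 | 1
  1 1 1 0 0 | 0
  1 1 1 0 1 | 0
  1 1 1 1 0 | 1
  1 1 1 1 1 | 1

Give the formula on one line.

((b | (a & e)) & d)

  (a & e) = 00000000000000000101010101010101
  (b | (a & e)) = 00000000111111110101010111111111
  ((b | (a & e)) & d) = 00000000001100110001000100110011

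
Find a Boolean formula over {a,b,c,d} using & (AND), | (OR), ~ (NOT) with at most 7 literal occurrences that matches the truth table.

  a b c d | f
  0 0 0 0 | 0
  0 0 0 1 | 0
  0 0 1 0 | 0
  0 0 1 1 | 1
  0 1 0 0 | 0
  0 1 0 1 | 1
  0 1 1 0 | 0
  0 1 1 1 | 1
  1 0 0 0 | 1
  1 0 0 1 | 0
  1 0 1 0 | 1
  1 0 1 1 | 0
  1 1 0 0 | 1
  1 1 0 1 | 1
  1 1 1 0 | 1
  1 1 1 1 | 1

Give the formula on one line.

  (d | a) = 0101010111111111
  ~d = 1010101010101010
  (b | ~d) = 1010111110101111
  ~a = 1111111100000000
  (c & ~a) = 0011001100000000
  ((b | ~d) | (c & ~a)) = 1011111110101111
  ((d | a) & ((b | ~d) | (c & ~a))) = 0001010110101111

((d | a) & ((b | ~d) | (c & ~a)))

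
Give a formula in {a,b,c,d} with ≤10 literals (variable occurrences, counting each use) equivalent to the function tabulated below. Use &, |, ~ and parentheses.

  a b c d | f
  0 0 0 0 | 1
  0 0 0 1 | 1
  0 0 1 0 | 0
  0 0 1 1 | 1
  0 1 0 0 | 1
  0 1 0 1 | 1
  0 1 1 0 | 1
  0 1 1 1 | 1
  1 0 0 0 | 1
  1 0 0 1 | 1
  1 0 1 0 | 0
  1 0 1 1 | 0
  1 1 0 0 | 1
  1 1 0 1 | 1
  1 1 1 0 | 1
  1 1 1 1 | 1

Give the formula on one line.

  ~b = 1111000011110000
  (~b | c) = 1111001111110011
  ((~b | c) & b) = 0000001100000011
  ~c = 1100110011001100
  (((~b | c) & b) | ~c) = 1100111111001111
  ~a = 1111111100000000
  (~c | ~a) = 1111111111001100
  (~c | d) = 1101110111011101
  ((~c | ~a) & (~c | d)) = 1101110111001100
  ((((~b | c) & b) | ~c) | ((~c | ~a) & (~c | d))) = 1101111111001111

((((~b | c) & b) | ~c) | ((~c | ~a) & (~c | d)))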